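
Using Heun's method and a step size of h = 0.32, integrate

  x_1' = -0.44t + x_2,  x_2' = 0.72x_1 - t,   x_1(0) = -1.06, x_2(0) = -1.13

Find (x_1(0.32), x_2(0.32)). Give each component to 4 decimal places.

Heun on (x_1,x_2): k1 = f(t_n, state_n); k2 = f(t_n + h, state_n + h·k1); state_{n+1} = state_n + (h/2)·(k1 + k2).
0.000000: (-1.060000, -1.130000)
  k1 = (-1.130000, -0.763200)
  predictor → (-1.421600, -1.374224)
  k2 = (-1.515024, -1.343552)
  → (-1.483204, -1.467080)
(x_1(0.32), x_2(0.32)) ≈ (-1.4832, -1.4671)

-1.4832, -1.4671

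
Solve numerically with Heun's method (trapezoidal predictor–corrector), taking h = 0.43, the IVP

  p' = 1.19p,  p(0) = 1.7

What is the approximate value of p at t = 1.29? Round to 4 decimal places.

Heun: k1 = f(t_n, p_n); k2 = f(t_n + h, p_n + h·k1); p_{n+1} = p_n + (h/2)·(k1 + k2).
t=0.000000, p=1.700000:
  k1 = f(0.000000, 1.700000) = 2.023000
  k2 = f(0.430000, 2.569890) = 3.058169
  p ← 1.700000 + (0.43/2)·(2.023000 + 3.058169) = 2.792451
t=0.430000, p=2.792451:
  k1 = f(0.430000, 2.792451) = 3.323017
  k2 = f(0.860000, 4.221349) = 5.023405
  p ← 2.792451 + (0.43/2)·(3.323017 + 5.023405) = 4.586932
t=0.860000, p=4.586932:
  k1 = f(0.860000, 4.586932) = 5.458449
  k2 = f(1.290000, 6.934065) = 8.251538
  p ← 4.586932 + (0.43/2)·(5.458449 + 8.251538) = 7.534579
p(1.29) ≈ 7.5346

7.5346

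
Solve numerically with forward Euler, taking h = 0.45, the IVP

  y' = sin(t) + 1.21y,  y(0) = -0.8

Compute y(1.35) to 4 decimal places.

Euler: y_{n+1} = y_n + h·f(t_n, y_n).
t=0.000000, y=-0.800000: f=-0.968000 → y ← -0.800000 + 0.45·(-0.968000) = -1.235600
t=0.450000, y=-1.235600: f=-1.060110 → y ← -1.235600 + 0.45·(-1.060110) = -1.712650
t=0.900000, y=-1.712650: f=-1.288979 → y ← -1.712650 + 0.45·(-1.288979) = -2.292690
y(1.35) ≈ -2.2927

-2.2927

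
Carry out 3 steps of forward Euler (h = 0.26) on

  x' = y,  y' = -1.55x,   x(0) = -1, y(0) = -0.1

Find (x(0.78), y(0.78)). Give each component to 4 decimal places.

Euler on (x,y): x_{n+1} = x_n + h·x', y_{n+1} = y_n + h·y'.
0.000000: (-1.000000, -0.100000); f=(-0.100000, 1.550000) → (-1.026000, 0.303000)
0.260000: (-1.026000, 0.303000); f=(0.303000, 1.590300) → (-0.947220, 0.716478)
0.520000: (-0.947220, 0.716478); f=(0.716478, 1.468191) → (-0.760936, 1.098208)
(x(0.78), y(0.78)) ≈ (-0.7609, 1.0982)

-0.7609, 1.0982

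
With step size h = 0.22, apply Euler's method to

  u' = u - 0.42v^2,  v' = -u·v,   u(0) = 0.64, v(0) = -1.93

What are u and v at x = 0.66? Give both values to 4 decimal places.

Euler on (u,v): u_{n+1} = u_n + h·u', v_{n+1} = v_n + h·v'.
0.000000: (0.640000, -1.930000); f=(-0.924458, 1.235200) → (0.436619, -1.658256)
0.220000: (0.436619, -1.658256); f=(-0.718302, 0.724026) → (0.278593, -1.498970)
0.440000: (0.278593, -1.498970); f=(-0.665110, 0.417602) → (0.132269, -1.407098)
(u(0.66), v(0.66)) ≈ (0.1323, -1.4071)

0.1323, -1.4071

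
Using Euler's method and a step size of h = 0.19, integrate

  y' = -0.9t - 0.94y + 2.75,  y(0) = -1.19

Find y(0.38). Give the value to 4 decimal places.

0.1163

Euler: y_{n+1} = y_n + h·f(t_n, y_n).
t=0.000000, y=-1.190000: f=3.868600 → y ← -1.190000 + 0.19·3.868600 = -0.454966
t=0.190000, y=-0.454966: f=3.006668 → y ← -0.454966 + 0.19·3.006668 = 0.116301
y(0.38) ≈ 0.1163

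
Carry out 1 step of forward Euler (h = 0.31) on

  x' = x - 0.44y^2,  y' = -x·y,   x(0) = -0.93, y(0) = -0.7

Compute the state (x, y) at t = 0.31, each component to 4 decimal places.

-1.2851, -0.9018

Euler on (x,y): x_{n+1} = x_n + h·x', y_{n+1} = y_n + h·y'.
0.000000: (-0.930000, -0.700000); f=(-1.145600, -0.651000) → (-1.285136, -0.901810)
(x(0.31), y(0.31)) ≈ (-1.2851, -0.9018)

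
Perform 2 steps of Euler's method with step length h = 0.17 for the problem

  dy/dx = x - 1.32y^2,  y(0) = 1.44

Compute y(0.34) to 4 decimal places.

0.7904

Euler: y_{n+1} = y_n + h·f(x_n, y_n).
x=0.000000, y=1.440000: f=-2.737152 → y ← 1.440000 + 0.17·(-2.737152) = 0.974684
x=0.170000, y=0.974684: f=-1.084012 → y ← 0.974684 + 0.17·(-1.084012) = 0.790402
y(0.34) ≈ 0.7904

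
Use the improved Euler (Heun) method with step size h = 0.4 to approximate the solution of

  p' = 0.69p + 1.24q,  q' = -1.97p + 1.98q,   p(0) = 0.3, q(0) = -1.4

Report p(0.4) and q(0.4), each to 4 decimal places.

Heun on (p,q): k1 = f(x_n, state_n); k2 = f(x_n + h, state_n + h·k1); state_{n+1} = state_n + (h/2)·(k1 + k2).
0.000000: (0.300000, -1.400000)
  k1 = (-1.529000, -3.363000)
  predictor → (-0.311600, -2.745200)
  k2 = (-3.619052, -4.821644)
  → (-0.729610, -3.036929)
(p(0.4), q(0.4)) ≈ (-0.7296, -3.0369)

-0.7296, -3.0369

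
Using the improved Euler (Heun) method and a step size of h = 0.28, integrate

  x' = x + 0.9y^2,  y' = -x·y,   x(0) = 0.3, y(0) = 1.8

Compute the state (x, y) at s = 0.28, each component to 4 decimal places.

Heun on (x,y): k1 = f(s_n, state_n); k2 = f(s_n + h, state_n + h·k1); state_{n+1} = state_n + (h/2)·(k1 + k2).
0.000000: (0.300000, 1.800000)
  k1 = (3.216000, -0.540000)
  predictor → (1.200480, 1.648800)
  k2 = (3.647167, -1.979351)
  → (1.260843, 1.447291)
(x(0.28), y(0.28)) ≈ (1.2608, 1.4473)

1.2608, 1.4473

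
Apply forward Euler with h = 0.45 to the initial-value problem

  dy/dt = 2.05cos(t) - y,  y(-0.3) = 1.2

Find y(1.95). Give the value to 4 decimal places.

0.8408

Euler: y_{n+1} = y_n + h·f(t_n, y_n).
t=-0.300000, y=1.200000: f=0.758440 → y ← 1.200000 + 0.45·0.758440 = 1.541298
t=0.150000, y=1.541298: f=0.485683 → y ← 1.541298 + 0.45·0.485683 = 1.759855
t=0.600000, y=1.759855: f=-0.067917 → y ← 1.759855 + 0.45·(-0.067917) = 1.729292
t=1.050000, y=1.729292: f=-0.709272 → y ← 1.729292 + 0.45·(-0.709272) = 1.410120
t=1.500000, y=1.410120: f=-1.265109 → y ← 1.410120 + 0.45·(-1.265109) = 0.840821
y(1.95) ≈ 0.8408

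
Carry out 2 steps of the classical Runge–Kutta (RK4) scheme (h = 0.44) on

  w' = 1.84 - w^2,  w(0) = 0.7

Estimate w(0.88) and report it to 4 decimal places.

RK4: k1 = f(x_n, w_n); k2 = f(x_n + h/2, w_n + (h/2)·k1); k3 = f(x_n + h/2, w_n + (h/2)·k2); k4 = f(x_n + h, w_n + h·k3); w_{n+1} = w_n + (h/6)·(k1 + 2k2 + 2k3 + k4).
x=0.000000, w=0.700000:
  k1 = f(0.000000, 0.700000) = 1.350000
  k2 = f(0.220000, 0.997000) = 0.845991
  k3 = f(0.220000, 0.886118) = 1.054795
  k4 = f(0.440000, 1.164110) = 0.484849
  w ← 0.700000 + (0.44/6)·(k1 + 2k2 + 2k3 + k4) = 1.113337
x=0.440000, w=1.113337:
  k1 = f(0.440000, 1.113337) = 0.600480
  k2 = f(0.660000, 1.245443) = 0.288872
  k3 = f(0.660000, 1.176889) = 0.454932
  k4 = f(0.880000, 1.313507) = 0.114698
  w ← 1.113337 + (0.44/6)·(k1 + 2k2 + 2k3 + k4) = 1.274875
w(0.88) ≈ 1.2749

1.2749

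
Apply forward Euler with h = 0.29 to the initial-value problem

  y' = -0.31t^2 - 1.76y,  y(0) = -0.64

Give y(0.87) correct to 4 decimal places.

-0.1091

Euler: y_{n+1} = y_n + h·f(t_n, y_n).
t=0.000000, y=-0.640000: f=1.126400 → y ← -0.640000 + 0.29·1.126400 = -0.313344
t=0.290000, y=-0.313344: f=0.525414 → y ← -0.313344 + 0.29·0.525414 = -0.160974
t=0.580000, y=-0.160974: f=0.179030 → y ← -0.160974 + 0.29·0.179030 = -0.109055
y(0.87) ≈ -0.1091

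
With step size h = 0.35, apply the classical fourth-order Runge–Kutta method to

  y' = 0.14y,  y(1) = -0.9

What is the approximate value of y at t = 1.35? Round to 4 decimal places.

RK4: k1 = f(t_n, y_n); k2 = f(t_n + h/2, y_n + (h/2)·k1); k3 = f(t_n + h/2, y_n + (h/2)·k2); k4 = f(t_n + h, y_n + h·k3); y_{n+1} = y_n + (h/6)·(k1 + 2k2 + 2k3 + k4).
t=1.000000, y=-0.900000:
  k1 = f(1.000000, -0.900000) = -0.126000
  k2 = f(1.175000, -0.922050) = -0.129087
  k3 = f(1.175000, -0.922590) = -0.129163
  k4 = f(1.350000, -0.945207) = -0.132329
  y ← -0.900000 + (0.35/6)·(k1 + 2k2 + 2k3 + k4) = -0.945198
y(1.35) ≈ -0.9452

-0.9452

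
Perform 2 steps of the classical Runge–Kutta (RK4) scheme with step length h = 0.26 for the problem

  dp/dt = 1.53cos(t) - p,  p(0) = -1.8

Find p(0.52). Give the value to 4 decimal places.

RK4: k1 = f(t_n, p_n); k2 = f(t_n + h/2, p_n + (h/2)·k1); k3 = f(t_n + h/2, p_n + (h/2)·k2); k4 = f(t_n + h, p_n + h·k3); p_{n+1} = p_n + (h/6)·(k1 + 2k2 + 2k3 + k4).
t=0.000000, p=-1.800000:
  k1 = f(0.000000, -1.800000) = 3.330000
  k2 = f(0.130000, -1.367100) = 2.884190
  k3 = f(0.130000, -1.425055) = 2.942145
  k4 = f(0.260000, -1.035042) = 2.513619
  p ← -1.800000 + (0.26/6)·(k1 + 2k2 + 2k3 + k4) = -1.041828
t=0.260000, p=-1.041828:
  k1 = f(0.260000, -1.041828) = 2.520404
  k2 = f(0.390000, -0.714175) = 2.129286
  k3 = f(0.390000, -0.765020) = 2.180131
  k4 = f(0.520000, -0.474993) = 1.802757
  p ← -1.041828 + (0.26/6)·(k1 + 2k2 + 2k3 + k4) = -0.481008
p(0.52) ≈ -0.4810

-0.4810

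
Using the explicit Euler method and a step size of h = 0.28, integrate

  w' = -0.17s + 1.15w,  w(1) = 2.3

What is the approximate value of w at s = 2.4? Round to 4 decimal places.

Euler: w_{n+1} = w_n + h·f(s_n, w_n).
s=1.000000, w=2.300000: f=2.475000 → w ← 2.300000 + 0.28·2.475000 = 2.993000
s=1.280000, w=2.993000: f=3.224350 → w ← 2.993000 + 0.28·3.224350 = 3.895818
s=1.560000, w=3.895818: f=4.214991 → w ← 3.895818 + 0.28·4.214991 = 5.076015
s=1.840000, w=5.076015: f=5.524618 → w ← 5.076015 + 0.28·5.524618 = 6.622908
s=2.120000, w=6.622908: f=7.255945 → w ← 6.622908 + 0.28·7.255945 = 8.654573
w(2.4) ≈ 8.6546

8.6546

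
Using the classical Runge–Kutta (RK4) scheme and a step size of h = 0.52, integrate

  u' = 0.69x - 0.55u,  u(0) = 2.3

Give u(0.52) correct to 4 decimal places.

1.8130

RK4: k1 = f(x_n, u_n); k2 = f(x_n + h/2, u_n + (h/2)·k1); k3 = f(x_n + h/2, u_n + (h/2)·k2); k4 = f(x_n + h, u_n + h·k3); u_{n+1} = u_n + (h/6)·(k1 + 2k2 + 2k3 + k4).
x=0.000000, u=2.300000:
  k1 = f(0.000000, 2.300000) = -1.265000
  k2 = f(0.260000, 1.971100) = -0.904705
  k3 = f(0.260000, 2.064777) = -0.956227
  k4 = f(0.520000, 1.802762) = -0.632719
  u ← 2.300000 + (0.52/6)·(k1 + 2k2 + 2k3 + k4) = 1.812969
u(0.52) ≈ 1.8130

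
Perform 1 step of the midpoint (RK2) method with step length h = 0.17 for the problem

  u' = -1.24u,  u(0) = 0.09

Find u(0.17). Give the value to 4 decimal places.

Midpoint: k1 = f(t_n, u_n); k2 = f(t_n + h/2, u_n + (h/2)·k1); u_{n+1} = u_n + h·k2.
t=0.000000, u=0.090000:
  k1 = f(0.000000, 0.090000) = -0.111600
  k2 = f(0.085000, 0.080514) = -0.099837
  u ← 0.090000 + 0.17·(-0.099837) = 0.073028
u(0.17) ≈ 0.0730

0.0730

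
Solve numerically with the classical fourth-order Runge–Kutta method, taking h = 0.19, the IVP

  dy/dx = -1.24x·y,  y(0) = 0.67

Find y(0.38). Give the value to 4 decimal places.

0.6126

RK4: k1 = f(x_n, y_n); k2 = f(x_n + h/2, y_n + (h/2)·k1); k3 = f(x_n + h/2, y_n + (h/2)·k2); k4 = f(x_n + h, y_n + h·k3); y_{n+1} = y_n + (h/6)·(k1 + 2k2 + 2k3 + k4).
x=0.000000, y=0.670000:
  k1 = f(0.000000, 0.670000) = 0.000000
  k2 = f(0.095000, 0.670000) = -0.078926
  k3 = f(0.095000, 0.662502) = -0.078043
  k4 = f(0.190000, 0.655172) = -0.154358
  y ← 0.670000 + (0.19/6)·(k1 + 2k2 + 2k3 + k4) = 0.655171
x=0.190000, y=0.655171:
  k1 = f(0.190000, 0.655171) = -0.154358
  k2 = f(0.285000, 0.640507) = -0.226355
  k3 = f(0.285000, 0.633667) = -0.223938
  k4 = f(0.380000, 0.612622) = -0.288668
  y ← 0.655171 + (0.19/6)·(k1 + 2k2 + 2k3 + k4) = 0.612623
y(0.38) ≈ 0.6126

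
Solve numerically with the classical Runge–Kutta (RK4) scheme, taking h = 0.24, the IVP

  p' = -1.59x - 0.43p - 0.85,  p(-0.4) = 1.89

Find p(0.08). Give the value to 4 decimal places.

1.2735

RK4: k1 = f(x_n, p_n); k2 = f(x_n + h/2, p_n + (h/2)·k1); k3 = f(x_n + h/2, p_n + (h/2)·k2); k4 = f(x_n + h, p_n + h·k3); p_{n+1} = p_n + (h/6)·(k1 + 2k2 + 2k3 + k4).
x=-0.400000, p=1.890000:
  k1 = f(-0.400000, 1.890000) = -1.026700
  k2 = f(-0.280000, 1.766796) = -1.164522
  k3 = f(-0.280000, 1.750257) = -1.157411
  k4 = f(-0.160000, 1.612221) = -1.288855
  p ← 1.890000 + (0.24/6)·(k1 + 2k2 + 2k3 + k4) = 1.611623
x=-0.160000, p=1.611623:
  k1 = f(-0.160000, 1.611623) = -1.288598
  k2 = f(-0.040000, 1.456991) = -1.412906
  k3 = f(-0.040000, 1.442074) = -1.406492
  k4 = f(0.080000, 1.274065) = -1.525048
  p ← 1.611623 + (0.24/6)·(k1 + 2k2 + 2k3 + k4) = 1.273525
p(0.08) ≈ 1.2735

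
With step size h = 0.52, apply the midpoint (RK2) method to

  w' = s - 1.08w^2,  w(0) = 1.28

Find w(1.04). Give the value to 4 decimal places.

Midpoint: k1 = f(s_n, w_n); k2 = f(s_n + h/2, w_n + (h/2)·k1); w_{n+1} = w_n + h·k2.
s=0.000000, w=1.280000:
  k1 = f(0.000000, 1.280000) = -1.769472
  k2 = f(0.260000, 0.819937) = -0.466081
  w ← 1.280000 + 0.52·(-0.466081) = 1.037638
s=0.520000, w=1.037638:
  k1 = f(0.520000, 1.037638) = -0.642828
  k2 = f(0.780000, 0.870503) = -0.038397
  w ← 1.037638 + 0.52·(-0.038397) = 1.017672
w(1.04) ≈ 1.0177

1.0177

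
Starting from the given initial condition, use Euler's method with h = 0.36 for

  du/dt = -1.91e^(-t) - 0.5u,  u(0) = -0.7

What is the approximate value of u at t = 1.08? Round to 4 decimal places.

Euler: u_{n+1} = u_n + h·f(t_n, u_n).
t=0.000000, u=-0.700000: f=-1.560000 → u ← -0.700000 + 0.36·(-1.560000) = -1.261600
t=0.360000, u=-1.261600: f=-0.701762 → u ← -1.261600 + 0.36·(-0.701762) = -1.514234
t=0.720000, u=-1.514234: f=-0.172580 → u ← -1.514234 + 0.36·(-0.172580) = -1.576363
u(1.08) ≈ -1.5764

-1.5764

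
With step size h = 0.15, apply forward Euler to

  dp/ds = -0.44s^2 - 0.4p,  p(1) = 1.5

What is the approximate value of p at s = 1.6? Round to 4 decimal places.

0.7956

Euler: p_{n+1} = p_n + h·f(s_n, p_n).
s=1.000000, p=1.500000: f=-1.040000 → p ← 1.500000 + 0.15·(-1.040000) = 1.344000
s=1.150000, p=1.344000: f=-1.119500 → p ← 1.344000 + 0.15·(-1.119500) = 1.176075
s=1.300000, p=1.176075: f=-1.214030 → p ← 1.176075 + 0.15·(-1.214030) = 0.993970
s=1.450000, p=0.993970: f=-1.322688 → p ← 0.993970 + 0.15·(-1.322688) = 0.795567
p(1.6) ≈ 0.7956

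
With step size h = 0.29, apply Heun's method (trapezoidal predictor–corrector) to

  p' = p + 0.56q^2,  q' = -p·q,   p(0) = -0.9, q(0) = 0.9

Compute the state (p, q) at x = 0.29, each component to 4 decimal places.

Heun on (p,q): k1 = f(x_n, state_n); k2 = f(x_n + h, state_n + h·k1); state_{n+1} = state_n + (h/2)·(k1 + k2).
0.000000: (-0.900000, 0.900000)
  k1 = (-0.446400, 0.810000)
  predictor → (-1.029456, 1.134900)
  k2 = (-0.308177, 1.168330)
  → (-1.009414, 1.186858)
(p(0.29), q(0.29)) ≈ (-1.0094, 1.1869)

-1.0094, 1.1869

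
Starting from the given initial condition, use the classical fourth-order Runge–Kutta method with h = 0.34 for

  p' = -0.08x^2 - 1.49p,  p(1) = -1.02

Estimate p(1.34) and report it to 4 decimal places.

RK4: k1 = f(x_n, p_n); k2 = f(x_n + h/2, p_n + (h/2)·k1); k3 = f(x_n + h/2, p_n + (h/2)·k2); k4 = f(x_n + h, p_n + h·k3); p_{n+1} = p_n + (h/6)·(k1 + 2k2 + 2k3 + k4).
x=1.000000, p=-1.020000:
  k1 = f(1.000000, -1.020000) = 1.439800
  k2 = f(1.170000, -0.775234) = 1.045587
  k3 = f(1.170000, -0.842250) = 1.145441
  k4 = f(1.340000, -0.630550) = 0.795872
  p ← -1.020000 + (0.34/6)·(k1 + 2k2 + 2k3 + k4) = -0.644995
p(1.34) ≈ -0.6450

-0.6450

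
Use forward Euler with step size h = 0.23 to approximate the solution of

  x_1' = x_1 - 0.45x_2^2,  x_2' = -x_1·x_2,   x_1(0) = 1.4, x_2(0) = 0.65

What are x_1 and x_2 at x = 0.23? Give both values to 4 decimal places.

Euler on (x_1,x_2): x_1_{n+1} = x_1_n + h·x_1', x_2_{n+1} = x_2_n + h·x_2'.
0.000000: (1.400000, 0.650000); f=(1.209875, -0.910000) → (1.678271, 0.440700)
(x_1(0.23), x_2(0.23)) ≈ (1.6783, 0.4407)

1.6783, 0.4407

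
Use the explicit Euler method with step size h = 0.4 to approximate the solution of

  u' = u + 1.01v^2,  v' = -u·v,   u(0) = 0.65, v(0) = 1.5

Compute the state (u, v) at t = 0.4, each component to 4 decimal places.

Euler on (u,v): u_{n+1} = u_n + h·u', v_{n+1} = v_n + h·v'.
0.000000: (0.650000, 1.500000); f=(2.922500, -0.975000) → (1.819000, 1.110000)
(u(0.4), v(0.4)) ≈ (1.8190, 1.1100)

1.8190, 1.1100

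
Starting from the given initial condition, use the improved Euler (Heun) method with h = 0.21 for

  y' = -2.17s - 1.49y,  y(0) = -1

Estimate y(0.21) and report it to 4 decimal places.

Heun: k1 = f(s_n, y_n); k2 = f(s_n + h, y_n + h·k1); y_{n+1} = y_n + (h/2)·(k1 + k2).
s=0.000000, y=-1.000000:
  k1 = f(0.000000, -1.000000) = 1.490000
  k2 = f(0.210000, -0.687100) = 0.568079
  y ← -1.000000 + (0.21/2)·(1.490000 + 0.568079) = -0.783902
y(0.21) ≈ -0.7839

-0.7839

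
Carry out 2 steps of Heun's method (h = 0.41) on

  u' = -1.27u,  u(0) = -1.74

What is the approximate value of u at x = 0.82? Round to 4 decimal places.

Heun: k1 = f(x_n, u_n); k2 = f(x_n + h, u_n + h·k1); u_{n+1} = u_n + (h/2)·(k1 + k2).
x=0.000000, u=-1.740000:
  k1 = f(0.000000, -1.740000) = 2.209800
  k2 = f(0.410000, -0.833982) = 1.059157
  u ← -1.740000 + (0.41/2)·(2.209800 + 1.059157) = -1.069864
x=0.410000, u=-1.069864:
  k1 = f(0.410000, -1.069864) = 1.358727
  k2 = f(0.820000, -0.512786) = 0.651238
  u ← -1.069864 + (0.41/2)·(1.358727 + 0.651238) = -0.657821
u(0.82) ≈ -0.6578

-0.6578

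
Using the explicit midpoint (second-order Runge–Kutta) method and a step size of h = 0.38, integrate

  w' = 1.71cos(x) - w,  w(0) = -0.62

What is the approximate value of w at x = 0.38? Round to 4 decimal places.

Midpoint: k1 = f(x_n, w_n); k2 = f(x_n + h/2, w_n + (h/2)·k1); w_{n+1} = w_n + h·k2.
x=0.000000, w=-0.620000:
  k1 = f(0.000000, -0.620000) = 2.330000
  k2 = f(0.190000, -0.177300) = 1.856527
  w ← -0.620000 + 0.38·1.856527 = 0.085480
w(0.38) ≈ 0.0855

0.0855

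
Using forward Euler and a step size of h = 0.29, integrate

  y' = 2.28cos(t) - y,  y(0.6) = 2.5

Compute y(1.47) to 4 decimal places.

1.7172

Euler: y_{n+1} = y_n + h·f(t_n, y_n).
t=0.600000, y=2.500000: f=-0.618235 → y ← 2.500000 + 0.29·(-0.618235) = 2.320712
t=0.890000, y=2.320712: f=-0.885652 → y ← 2.320712 + 0.29·(-0.885652) = 2.063873
t=1.180000, y=2.063873: f=-1.195364 → y ← 2.063873 + 0.29·(-1.195364) = 1.717217
y(1.47) ≈ 1.7172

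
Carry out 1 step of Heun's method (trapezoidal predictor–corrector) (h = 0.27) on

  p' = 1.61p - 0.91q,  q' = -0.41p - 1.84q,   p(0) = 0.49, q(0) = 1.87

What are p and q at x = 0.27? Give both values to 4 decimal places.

Heun on (p,q): k1 = f(x_n, state_n); k2 = f(x_n + h, state_n + h·k1); state_{n+1} = state_n + (h/2)·(k1 + k2).
0.000000: (0.490000, 1.870000)
  k1 = (-0.912800, -3.641700)
  predictor → (0.243544, 0.886741)
  k2 = (-0.414828, -1.731456)
  → (0.310770, 1.144624)
(p(0.27), q(0.27)) ≈ (0.3108, 1.1446)

0.3108, 1.1446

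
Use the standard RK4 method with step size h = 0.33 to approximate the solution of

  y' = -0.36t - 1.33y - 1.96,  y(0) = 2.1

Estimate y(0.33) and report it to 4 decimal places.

RK4: k1 = f(t_n, y_n); k2 = f(t_n + h/2, y_n + (h/2)·k1); k3 = f(t_n + h/2, y_n + (h/2)·k2); k4 = f(t_n + h, y_n + h·k3); y_{n+1} = y_n + (h/6)·(k1 + 2k2 + 2k3 + k4).
t=0.000000, y=2.100000:
  k1 = f(0.000000, 2.100000) = -4.753000
  k2 = f(0.165000, 1.315755) = -3.769354
  k3 = f(0.165000, 1.478057) = -3.985215
  k4 = f(0.330000, 0.784879) = -3.122689
  y ← 2.100000 + (0.33/6)·(k1 + 2k2 + 2k3 + k4) = 0.813834
y(0.33) ≈ 0.8138

0.8138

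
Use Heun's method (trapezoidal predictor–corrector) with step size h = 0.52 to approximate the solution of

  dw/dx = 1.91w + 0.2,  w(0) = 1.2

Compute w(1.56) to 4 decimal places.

19.9511

Heun: k1 = f(x_n, w_n); k2 = f(x_n + h, w_n + h·k1); w_{n+1} = w_n + (h/2)·(k1 + k2).
x=0.000000, w=1.200000:
  k1 = f(0.000000, 1.200000) = 2.492000
  k2 = f(0.520000, 2.495840) = 4.967054
  w ← 1.200000 + (0.52/2)·(2.492000 + 4.967054) = 3.139354
x=0.520000, w=3.139354:
  k1 = f(0.520000, 3.139354) = 6.196166
  k2 = f(1.040000, 6.361361) = 12.350199
  w ← 3.139354 + (0.52/2)·(6.196166 + 12.350199) = 7.961409
x=1.040000, w=7.961409:
  k1 = f(1.040000, 7.961409) = 15.406291
  k2 = f(1.560000, 15.972681) = 30.707820
  w ← 7.961409 + (0.52/2)·(15.406291 + 30.707820) = 19.951078
w(1.56) ≈ 19.9511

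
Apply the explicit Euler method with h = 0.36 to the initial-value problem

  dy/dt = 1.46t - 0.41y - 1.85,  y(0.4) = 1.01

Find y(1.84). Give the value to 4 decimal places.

0.1032

Euler: y_{n+1} = y_n + h·f(t_n, y_n).
t=0.400000, y=1.010000: f=-1.680100 → y ← 1.010000 + 0.36·(-1.680100) = 0.405164
t=0.760000, y=0.405164: f=-0.906517 → y ← 0.405164 + 0.36·(-0.906517) = 0.078818
t=1.120000, y=0.078818: f=-0.247115 → y ← 0.078818 + 0.36·(-0.247115) = -0.010144
t=1.480000, y=-0.010144: f=0.314959 → y ← -0.010144 + 0.36·0.314959 = 0.103241
y(1.84) ≈ 0.1032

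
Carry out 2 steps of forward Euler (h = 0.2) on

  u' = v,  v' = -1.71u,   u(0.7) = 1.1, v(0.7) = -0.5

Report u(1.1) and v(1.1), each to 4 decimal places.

0.8248, -1.2182

Euler on (u,v): u_{n+1} = u_n + h·u', v_{n+1} = v_n + h·v'.
0.700000: (1.100000, -0.500000); f=(-0.500000, -1.881000) → (1.000000, -0.876200)
0.900000: (1.000000, -0.876200); f=(-0.876200, -1.710000) → (0.824760, -1.218200)
(u(1.1), v(1.1)) ≈ (0.8248, -1.2182)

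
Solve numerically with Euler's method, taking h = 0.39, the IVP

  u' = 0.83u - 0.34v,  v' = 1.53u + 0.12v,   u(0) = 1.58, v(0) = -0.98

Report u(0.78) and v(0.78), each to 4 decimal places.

2.9515, 1.2385

Euler on (u,v): u_{n+1} = u_n + h·u', v_{n+1} = v_n + h·v'.
0.000000: (1.580000, -0.980000); f=(1.644600, 2.299800) → (2.221394, -0.083078)
0.390000: (2.221394, -0.083078); f=(1.872004, 3.388763) → (2.951475, 1.238540)
(u(0.78), v(0.78)) ≈ (2.9515, 1.2385)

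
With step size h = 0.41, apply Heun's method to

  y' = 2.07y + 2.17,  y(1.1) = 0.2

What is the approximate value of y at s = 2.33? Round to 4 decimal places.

Heun: k1 = f(s_n, y_n); k2 = f(s_n + h, y_n + h·k1); y_{n+1} = y_n + (h/2)·(k1 + k2).
s=1.100000, y=0.200000:
  k1 = f(1.100000, 0.200000) = 2.584000
  k2 = f(1.510000, 1.259440) = 4.777041
  y ← 0.200000 + (0.41/2)·(2.584000 + 4.777041) = 1.709013
s=1.510000, y=1.709013:
  k1 = f(1.510000, 1.709013) = 5.707658
  k2 = f(1.920000, 4.049153) = 10.551747
  y ← 1.709013 + (0.41/2)·(5.707658 + 10.551747) = 5.042191
s=1.920000, y=5.042191:
  k1 = f(1.920000, 5.042191) = 12.607336
  k2 = f(2.330000, 10.211199) = 23.307182
  y ← 5.042191 + (0.41/2)·(12.607336 + 23.307182) = 12.404667
y(2.33) ≈ 12.4047

12.4047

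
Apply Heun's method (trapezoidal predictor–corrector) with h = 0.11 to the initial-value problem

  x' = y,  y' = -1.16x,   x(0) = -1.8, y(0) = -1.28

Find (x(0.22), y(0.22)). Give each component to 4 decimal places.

Heun on (x,y): k1 = f(s_n, state_n); k2 = f(s_n + h, state_n + h·k1); state_{n+1} = state_n + (h/2)·(k1 + k2).
0.000000: (-1.800000, -1.280000)
  k1 = (-1.280000, 2.088000)
  predictor → (-1.940800, -1.050320)
  k2 = (-1.050320, 2.251328)
  → (-1.928168, -1.041337)
0.110000: (-1.928168, -1.041337)
  k1 = (-1.041337, 2.236674)
  predictor → (-2.042715, -0.795303)
  k2 = (-0.795303, 2.369549)
  → (-2.029183, -0.787995)
(x(0.22), y(0.22)) ≈ (-2.0292, -0.7880)

-2.0292, -0.7880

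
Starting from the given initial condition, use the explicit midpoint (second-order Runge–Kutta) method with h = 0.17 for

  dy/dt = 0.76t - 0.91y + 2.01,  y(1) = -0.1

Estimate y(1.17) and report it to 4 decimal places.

0.3597

Midpoint: k1 = f(t_n, y_n); k2 = f(t_n + h/2, y_n + (h/2)·k1); y_{n+1} = y_n + h·k2.
t=1.000000, y=-0.100000:
  k1 = f(1.000000, -0.100000) = 2.861000
  k2 = f(1.085000, 0.143185) = 2.704302
  y ← -0.100000 + 0.17·2.704302 = 0.359731
y(1.17) ≈ 0.3597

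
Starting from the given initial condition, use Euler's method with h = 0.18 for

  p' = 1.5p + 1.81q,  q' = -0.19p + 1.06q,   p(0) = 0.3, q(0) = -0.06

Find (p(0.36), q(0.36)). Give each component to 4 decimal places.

Euler on (p,q): p_{n+1} = p_n + h·p', q_{n+1} = q_n + h·q'.
0.000000: (0.300000, -0.060000); f=(0.341400, -0.120600) → (0.361452, -0.081708)
0.180000: (0.361452, -0.081708); f=(0.394287, -0.155286) → (0.432424, -0.109660)
(p(0.36), q(0.36)) ≈ (0.4324, -0.1097)

0.4324, -0.1097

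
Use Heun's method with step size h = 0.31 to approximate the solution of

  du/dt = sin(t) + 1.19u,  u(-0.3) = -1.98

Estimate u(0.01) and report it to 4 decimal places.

Heun: k1 = f(t_n, u_n); k2 = f(t_n + h, u_n + h·k1); u_{n+1} = u_n + (h/2)·(k1 + k2).
t=-0.300000, u=-1.980000:
  k1 = f(-0.300000, -1.980000) = -2.651720
  k2 = f(0.010000, -2.802033) = -3.324420
  u ← -1.980000 + (0.31/2)·(-2.651720 + (-3.324420)) = -2.906302
u(0.01) ≈ -2.9063

-2.9063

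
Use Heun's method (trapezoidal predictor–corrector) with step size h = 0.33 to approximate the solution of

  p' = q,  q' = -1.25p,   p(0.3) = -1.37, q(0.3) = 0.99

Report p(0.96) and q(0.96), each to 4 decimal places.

-0.3944, 1.7784

Heun on (p,q): k1 = f(s_n, state_n); k2 = f(s_n + h, state_n + h·k1); state_{n+1} = state_n + (h/2)·(k1 + k2).
0.300000: (-1.370000, 0.990000)
  k1 = (0.990000, 1.712500)
  predictor → (-1.043300, 1.555125)
  k2 = (1.555125, 1.304125)
  → (-0.950054, 1.487743)
0.630000: (-0.950054, 1.487743)
  k1 = (1.487743, 1.187568)
  predictor → (-0.459099, 1.879641)
  k2 = (1.879641, 0.573874)
  → (-0.394436, 1.778381)
(p(0.96), q(0.96)) ≈ (-0.3944, 1.7784)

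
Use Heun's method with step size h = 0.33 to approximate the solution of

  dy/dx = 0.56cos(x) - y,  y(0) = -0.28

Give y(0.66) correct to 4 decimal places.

Heun: k1 = f(x_n, y_n); k2 = f(x_n + h, y_n + h·k1); y_{n+1} = y_n + (h/2)·(k1 + k2).
x=0.000000, y=-0.280000:
  k1 = f(0.000000, -0.280000) = 0.840000
  k2 = f(0.330000, -0.002800) = 0.532584
  y ← -0.280000 + (0.33/2)·(0.840000 + 0.532584) = -0.053524
x=0.330000, y=-0.053524:
  k1 = f(0.330000, -0.053524) = 0.583307
  k2 = f(0.660000, 0.138968) = 0.303428
  y ← -0.053524 + (0.33/2)·(0.583307 + 0.303428) = 0.092788
y(0.66) ≈ 0.0928

0.0928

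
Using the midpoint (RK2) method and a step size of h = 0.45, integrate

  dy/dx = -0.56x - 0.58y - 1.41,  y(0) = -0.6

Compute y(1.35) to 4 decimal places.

Midpoint: k1 = f(x_n, y_n); k2 = f(x_n + h/2, y_n + (h/2)·k1); y_{n+1} = y_n + h·k2.
x=0.000000, y=-0.600000:
  k1 = f(0.000000, -0.600000) = -1.062000
  k2 = f(0.225000, -0.838950) = -1.049409
  y ← -0.600000 + 0.45·(-1.049409) = -1.072234
x=0.450000, y=-1.072234:
  k1 = f(0.450000, -1.072234) = -1.040104
  k2 = f(0.675000, -1.306258) = -1.030371
  y ← -1.072234 + 0.45·(-1.030371) = -1.535901
x=0.900000, y=-1.535901:
  k1 = f(0.900000, -1.535901) = -1.023178
  k2 = f(1.125000, -1.766116) = -1.015653
  y ← -1.535901 + 0.45·(-1.015653) = -1.992945
y(1.35) ≈ -1.9929

-1.9929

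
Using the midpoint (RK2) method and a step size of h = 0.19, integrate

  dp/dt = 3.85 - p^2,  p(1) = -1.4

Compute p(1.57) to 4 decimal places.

0.4253

Midpoint: k1 = f(t_n, p_n); k2 = f(t_n + h/2, p_n + (h/2)·k1); p_{n+1} = p_n + h·k2.
t=1.000000, p=-1.400000:
  k1 = f(1.000000, -1.400000) = 1.890000
  k2 = f(1.095000, -1.220450) = 2.360502
  p ← -1.400000 + 0.19·2.360502 = -0.951505
t=1.190000, p=-0.951505:
  k1 = f(1.190000, -0.951505) = 2.944639
  k2 = f(1.285000, -0.671764) = 3.398733
  p ← -0.951505 + 0.19·3.398733 = -0.305745
t=1.380000, p=-0.305745:
  k1 = f(1.380000, -0.305745) = 3.756520
  k2 = f(1.475000, 0.051124) = 3.847386
  p ← -0.305745 + 0.19·3.847386 = 0.425258
p(1.57) ≈ 0.4253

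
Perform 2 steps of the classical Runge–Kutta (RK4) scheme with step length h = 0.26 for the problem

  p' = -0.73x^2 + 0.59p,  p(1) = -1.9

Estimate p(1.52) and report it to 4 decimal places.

-3.2827

RK4: k1 = f(x_n, p_n); k2 = f(x_n + h/2, p_n + (h/2)·k1); k3 = f(x_n + h/2, p_n + (h/2)·k2); k4 = f(x_n + h, p_n + h·k3); p_{n+1} = p_n + (h/6)·(k1 + 2k2 + 2k3 + k4).
x=1.000000, p=-1.900000:
  k1 = f(1.000000, -1.900000) = -1.851000
  k2 = f(1.130000, -2.140630) = -2.195109
  k3 = f(1.130000, -2.185364) = -2.221502
  k4 = f(1.260000, -2.477590) = -2.620726
  p ← -1.900000 + (0.26/6)·(k1 + 2k2 + 2k3 + k4) = -2.476548
x=1.260000, p=-2.476548:
  k1 = f(1.260000, -2.476548) = -2.620111
  k2 = f(1.390000, -2.817162) = -3.072559
  k3 = f(1.390000, -2.875980) = -3.107261
  k4 = f(1.520000, -3.284436) = -3.624409
  p ← -2.476548 + (0.26/6)·(k1 + 2k2 + 2k3 + k4) = -3.282728
p(1.52) ≈ -3.2827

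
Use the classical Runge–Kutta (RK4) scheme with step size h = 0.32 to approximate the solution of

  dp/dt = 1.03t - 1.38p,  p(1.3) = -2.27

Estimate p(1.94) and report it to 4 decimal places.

RK4: k1 = f(t_n, p_n); k2 = f(t_n + h/2, p_n + (h/2)·k1); k3 = f(t_n + h/2, p_n + (h/2)·k2); k4 = f(t_n + h, p_n + h·k3); p_{n+1} = p_n + (h/6)·(k1 + 2k2 + 2k3 + k4).
t=1.300000, p=-2.270000:
  k1 = f(1.300000, -2.270000) = 4.471600
  k2 = f(1.460000, -1.554544) = 3.649071
  k3 = f(1.460000, -1.686149) = 3.830685
  k4 = f(1.620000, -1.044181) = 3.109569
  p ← -2.270000 + (0.32/6)·(k1 + 2k2 + 2k3 + k4) = -1.067830
t=1.620000, p=-1.067830:
  k1 = f(1.620000, -1.067830) = 3.142206
  k2 = f(1.780000, -0.565077) = 2.613207
  k3 = f(1.780000, -0.649717) = 2.730010
  k4 = f(1.940000, -0.194227) = 2.266234
  p ← -1.067830 + (0.32/6)·(k1 + 2k2 + 2k3 + k4) = -0.209437
p(1.94) ≈ -0.2094

-0.2094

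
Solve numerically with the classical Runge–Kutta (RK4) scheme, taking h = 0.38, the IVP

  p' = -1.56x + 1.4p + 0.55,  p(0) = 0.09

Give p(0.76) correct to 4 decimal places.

0.3431

RK4: k1 = f(x_n, p_n); k2 = f(x_n + h/2, p_n + (h/2)·k1); k3 = f(x_n + h/2, p_n + (h/2)·k2); k4 = f(x_n + h, p_n + h·k3); p_{n+1} = p_n + (h/6)·(k1 + 2k2 + 2k3 + k4).
x=0.000000, p=0.090000:
  k1 = f(0.000000, 0.090000) = 0.676000
  k2 = f(0.190000, 0.218440) = 0.559416
  k3 = f(0.190000, 0.196289) = 0.528405
  k4 = f(0.380000, 0.290794) = 0.364311
  p ← 0.090000 + (0.38/6)·(k1 + 2k2 + 2k3 + k4) = 0.293677
x=0.380000, p=0.293677:
  k1 = f(0.380000, 0.293677) = 0.368348
  k2 = f(0.570000, 0.363663) = 0.169928
  k3 = f(0.570000, 0.325963) = 0.117149
  k4 = f(0.760000, 0.338194) = -0.162129
  p ← 0.293677 + (0.38/6)·(k1 + 2k2 + 2k3 + k4) = 0.343101
p(0.76) ≈ 0.3431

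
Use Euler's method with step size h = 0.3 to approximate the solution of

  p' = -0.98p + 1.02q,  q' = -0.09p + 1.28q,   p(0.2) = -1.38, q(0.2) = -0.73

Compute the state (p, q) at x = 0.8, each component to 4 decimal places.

-1.1433, -1.3144

Euler on (p,q): p_{n+1} = p_n + h·p', q_{n+1} = q_n + h·q'.
0.200000: (-1.380000, -0.730000); f=(0.607800, -0.810200) → (-1.197660, -0.973060)
0.500000: (-1.197660, -0.973060); f=(0.181186, -1.137727) → (-1.143304, -1.314378)
(p(0.8), q(0.8)) ≈ (-1.1433, -1.3144)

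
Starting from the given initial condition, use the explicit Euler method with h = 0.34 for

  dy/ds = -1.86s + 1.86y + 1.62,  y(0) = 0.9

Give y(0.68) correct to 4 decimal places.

Euler: y_{n+1} = y_n + h·f(s_n, y_n).
s=0.000000, y=0.900000: f=3.294000 → y ← 0.900000 + 0.34·3.294000 = 2.019960
s=0.340000, y=2.019960: f=4.744726 → y ← 2.019960 + 0.34·4.744726 = 3.633167
y(0.68) ≈ 3.6332

3.6332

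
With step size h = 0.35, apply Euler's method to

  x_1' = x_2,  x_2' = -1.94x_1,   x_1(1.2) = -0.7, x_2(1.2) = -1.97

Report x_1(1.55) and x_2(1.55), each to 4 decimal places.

-1.3895, -1.4947

Euler on (x_1,x_2): x_1_{n+1} = x_1_n + h·x_1', x_2_{n+1} = x_2_n + h·x_2'.
1.200000: (-0.700000, -1.970000); f=(-1.970000, 1.358000) → (-1.389500, -1.494700)
(x_1(1.55), x_2(1.55)) ≈ (-1.3895, -1.4947)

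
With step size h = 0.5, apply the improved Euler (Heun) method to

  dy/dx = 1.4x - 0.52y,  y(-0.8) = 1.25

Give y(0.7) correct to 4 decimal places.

Heun: k1 = f(x_n, y_n); k2 = f(x_n + h, y_n + h·k1); y_{n+1} = y_n + (h/2)·(k1 + k2).
x=-0.800000, y=1.250000:
  k1 = f(-0.800000, 1.250000) = -1.770000
  k2 = f(-0.300000, 0.365000) = -0.609800
  y ← 1.250000 + (0.5/2)·(-1.770000 + (-0.609800)) = 0.655050
x=-0.300000, y=0.655050:
  k1 = f(-0.300000, 0.655050) = -0.760626
  k2 = f(0.200000, 0.274737) = 0.137137
  y ← 0.655050 + (0.5/2)·(-0.760626 + 0.137137) = 0.499178
x=0.200000, y=0.499178:
  k1 = f(0.200000, 0.499178) = 0.020428
  k2 = f(0.700000, 0.509391) = 0.715116
  y ← 0.499178 + (0.5/2)·(0.020428 + 0.715116) = 0.683064
y(0.7) ≈ 0.6831

0.6831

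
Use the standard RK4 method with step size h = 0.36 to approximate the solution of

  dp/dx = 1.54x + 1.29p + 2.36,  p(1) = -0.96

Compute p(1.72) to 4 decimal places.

RK4: k1 = f(x_n, p_n); k2 = f(x_n + h/2, p_n + (h/2)·k1); k3 = f(x_n + h/2, p_n + (h/2)·k2); k4 = f(x_n + h, p_n + h·k3); p_{n+1} = p_n + (h/6)·(k1 + 2k2 + 2k3 + k4).
x=1.000000, p=-0.960000:
  k1 = f(1.000000, -0.960000) = 2.661600
  k2 = f(1.180000, -0.480912) = 3.556824
  k3 = f(1.180000, -0.319772) = 3.764694
  k4 = f(1.360000, 0.395290) = 4.964324
  p ← -0.960000 + (0.36/6)·(k1 + 2k2 + 2k3 + k4) = 0.376138
x=1.360000, p=0.376138:
  k1 = f(1.360000, 0.376138) = 4.939618
  k2 = f(1.540000, 1.265269) = 6.363797
  k3 = f(1.540000, 1.521621) = 6.694491
  k4 = f(1.720000, 2.786154) = 8.602939
  p ← 0.376138 + (0.36/6)·(k1 + 2k2 + 2k3 + k4) = 2.755686
p(1.72) ≈ 2.7557

2.7557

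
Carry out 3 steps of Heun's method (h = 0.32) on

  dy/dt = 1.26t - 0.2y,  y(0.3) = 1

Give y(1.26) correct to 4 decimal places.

1.7041

Heun: k1 = f(t_n, y_n); k2 = f(t_n + h, y_n + h·k1); y_{n+1} = y_n + (h/2)·(k1 + k2).
t=0.300000, y=1.000000:
  k1 = f(0.300000, 1.000000) = 0.178000
  k2 = f(0.620000, 1.056960) = 0.569808
  y ← 1.000000 + (0.32/2)·(0.178000 + 0.569808) = 1.119649
t=0.620000, y=1.119649:
  k1 = f(0.620000, 1.119649) = 0.557270
  k2 = f(0.940000, 1.297976) = 0.924805
  y ← 1.119649 + (0.32/2)·(0.557270 + 0.924805) = 1.356781
t=0.940000, y=1.356781:
  k1 = f(0.940000, 1.356781) = 0.913044
  k2 = f(1.260000, 1.648955) = 1.257809
  y ← 1.356781 + (0.32/2)·(0.913044 + 1.257809) = 1.704118
y(1.26) ≈ 1.7041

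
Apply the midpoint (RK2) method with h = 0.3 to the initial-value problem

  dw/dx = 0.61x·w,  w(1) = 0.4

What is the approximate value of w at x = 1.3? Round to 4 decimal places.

Midpoint: k1 = f(x_n, w_n); k2 = f(x_n + h/2, w_n + (h/2)·k1); w_{n+1} = w_n + h·k2.
x=1.000000, w=0.400000:
  k1 = f(1.000000, 0.400000) = 0.244000
  k2 = f(1.150000, 0.436600) = 0.306275
  w ← 0.400000 + 0.3·0.306275 = 0.491882
w(1.3) ≈ 0.4919

0.4919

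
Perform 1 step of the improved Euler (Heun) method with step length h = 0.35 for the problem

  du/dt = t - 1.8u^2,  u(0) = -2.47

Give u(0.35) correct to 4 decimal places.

Heun: k1 = f(t_n, u_n); k2 = f(t_n + h, u_n + h·k1); u_{n+1} = u_n + (h/2)·(k1 + k2).
t=0.000000, u=-2.470000:
  k1 = f(0.000000, -2.470000) = -10.981620
  k2 = f(0.350000, -6.313567) = -71.400031
  u ← -2.470000 + (0.35/2)·(-10.981620 + (-71.400031)) = -16.886789
u(0.35) ≈ -16.8868

-16.8868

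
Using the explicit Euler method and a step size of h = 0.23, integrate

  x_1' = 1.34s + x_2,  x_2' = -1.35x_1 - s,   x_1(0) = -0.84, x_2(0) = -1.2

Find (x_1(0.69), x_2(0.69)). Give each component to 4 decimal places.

-1.2678, -0.3598

Euler on (x_1,x_2): x_1_{n+1} = x_1_n + h·x_1', x_2_{n+1} = x_2_n + h·x_2'.
0.000000: (-0.840000, -1.200000); f=(-1.200000, 1.134000) → (-1.116000, -0.939180)
0.230000: (-1.116000, -0.939180); f=(-0.630980, 1.276600) → (-1.261125, -0.645562)
0.460000: (-1.261125, -0.645562); f=(-0.029162, 1.242519) → (-1.267833, -0.359783)
(x_1(0.69), x_2(0.69)) ≈ (-1.2678, -0.3598)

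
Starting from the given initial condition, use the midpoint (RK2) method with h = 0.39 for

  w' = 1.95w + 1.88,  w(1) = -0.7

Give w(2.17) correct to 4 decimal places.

1.3101

Midpoint: k1 = f(t_n, w_n); k2 = f(t_n + h/2, w_n + (h/2)·k1); w_{n+1} = w_n + h·k2.
t=1.000000, w=-0.700000:
  k1 = f(1.000000, -0.700000) = 0.515000
  k2 = f(1.195000, -0.599575) = 0.710829
  w ← -0.700000 + 0.39·0.710829 = -0.422777
t=1.390000, w=-0.422777:
  k1 = f(1.390000, -0.422777) = 1.055585
  k2 = f(1.585000, -0.216938) = 1.456972
  w ← -0.422777 + 0.39·1.456972 = 0.145442
t=1.780000, w=0.145442:
  k1 = f(1.780000, 0.145442) = 2.163612
  k2 = f(1.975000, 0.567346) = 2.986326
  w ← 0.145442 + 0.39·2.986326 = 1.310109
w(2.17) ≈ 1.3101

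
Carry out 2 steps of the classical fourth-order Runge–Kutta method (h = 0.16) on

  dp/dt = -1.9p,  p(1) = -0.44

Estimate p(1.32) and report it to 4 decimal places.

RK4: k1 = f(t_n, p_n); k2 = f(t_n + h/2, p_n + (h/2)·k1); k3 = f(t_n + h/2, p_n + (h/2)·k2); k4 = f(t_n + h, p_n + h·k3); p_{n+1} = p_n + (h/6)·(k1 + 2k2 + 2k3 + k4).
t=1.000000, p=-0.440000:
  k1 = f(1.000000, -0.440000) = 0.836000
  k2 = f(1.080000, -0.373120) = 0.708928
  k3 = f(1.080000, -0.383286) = 0.728243
  k4 = f(1.160000, -0.323481) = 0.614614
  p ← -0.440000 + (0.16/6)·(k1 + 2k2 + 2k3 + k4) = -0.324668
t=1.160000, p=-0.324668:
  k1 = f(1.160000, -0.324668) = 0.616869
  k2 = f(1.240000, -0.275318) = 0.523105
  k3 = f(1.240000, -0.282819) = 0.537357
  k4 = f(1.320000, -0.238691) = 0.453512
  p ← -0.324668 + (0.16/6)·(k1 + 2k2 + 2k3 + k4) = -0.239566
p(1.32) ≈ -0.2396

-0.2396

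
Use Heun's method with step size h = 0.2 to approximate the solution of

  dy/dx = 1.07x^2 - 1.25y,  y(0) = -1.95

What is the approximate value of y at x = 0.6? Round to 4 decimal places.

-0.8600

Heun: k1 = f(x_n, y_n); k2 = f(x_n + h, y_n + h·k1); y_{n+1} = y_n + (h/2)·(k1 + k2).
x=0.000000, y=-1.950000:
  k1 = f(0.000000, -1.950000) = 2.437500
  k2 = f(0.200000, -1.462500) = 1.870925
  y ← -1.950000 + (0.2/2)·(2.437500 + 1.870925) = -1.519157
x=0.200000, y=-1.519157:
  k1 = f(0.200000, -1.519157) = 1.941747
  k2 = f(0.400000, -1.130808) = 1.584710
  y ← -1.519157 + (0.2/2)·(1.941747 + 1.584710) = -1.166512
x=0.400000, y=-1.166512:
  k1 = f(0.400000, -1.166512) = 1.629340
  k2 = f(0.600000, -0.840644) = 1.436005
  y ← -1.166512 + (0.2/2)·(1.629340 + 1.436005) = -0.859977
y(0.6) ≈ -0.8600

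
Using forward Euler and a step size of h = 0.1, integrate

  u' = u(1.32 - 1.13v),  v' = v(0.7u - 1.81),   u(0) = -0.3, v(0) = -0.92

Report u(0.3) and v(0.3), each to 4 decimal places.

-0.5396, -0.4585

Euler on (u,v): u_{n+1} = u_n + h·u', v_{n+1} = v_n + h·v'.
0.000000: (-0.300000, -0.920000); f=(-0.707880, 1.858400) → (-0.370788, -0.734160)
0.100000: (-0.370788, -0.734160); f=(-0.797046, 1.519382) → (-0.450493, -0.582222)
0.200000: (-0.450493, -0.582222); f=(-0.891034, 1.237422) → (-0.539596, -0.458480)
(u(0.3), v(0.3)) ≈ (-0.5396, -0.4585)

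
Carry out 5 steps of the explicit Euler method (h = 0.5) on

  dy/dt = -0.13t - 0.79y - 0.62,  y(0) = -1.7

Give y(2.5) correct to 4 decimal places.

Euler: y_{n+1} = y_n + h·f(t_n, y_n).
t=0.000000, y=-1.700000: f=0.723000 → y ← -1.700000 + 0.5·0.723000 = -1.338500
t=0.500000, y=-1.338500: f=0.372415 → y ← -1.338500 + 0.5·0.372415 = -1.152292
t=1.000000, y=-1.152292: f=0.160311 → y ← -1.152292 + 0.5·0.160311 = -1.072137
t=1.500000, y=-1.072137: f=0.031988 → y ← -1.072137 + 0.5·0.031988 = -1.056143
t=2.000000, y=-1.056143: f=-0.045647 → y ← -1.056143 + 0.5·(-0.045647) = -1.078966
y(2.5) ≈ -1.0790

-1.0790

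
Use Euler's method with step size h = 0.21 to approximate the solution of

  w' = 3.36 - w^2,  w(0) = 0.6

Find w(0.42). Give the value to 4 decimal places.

Euler: w_{n+1} = w_n + h·f(t_n, w_n).
t=0.000000, w=0.600000: f=3.000000 → w ← 0.600000 + 0.21·3.000000 = 1.230000
t=0.210000, w=1.230000: f=1.847100 → w ← 1.230000 + 0.21·1.847100 = 1.617891
w(0.42) ≈ 1.6179

1.6179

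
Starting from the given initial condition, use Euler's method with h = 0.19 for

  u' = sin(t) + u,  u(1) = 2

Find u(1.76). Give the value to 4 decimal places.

Euler: u_{n+1} = u_n + h·f(t_n, u_n).
t=1.000000, u=2.000000: f=2.841471 → u ← 2.000000 + 0.19·2.841471 = 2.539879
t=1.190000, u=2.539879: f=3.468248 → u ← 2.539879 + 0.19·3.468248 = 3.198847
t=1.380000, u=3.198847: f=4.180700 → u ← 3.198847 + 0.19·4.180700 = 3.993180
t=1.570000, u=3.993180: f=4.993179 → u ← 3.993180 + 0.19·4.993179 = 4.941884
u(1.76) ≈ 4.9419

4.9419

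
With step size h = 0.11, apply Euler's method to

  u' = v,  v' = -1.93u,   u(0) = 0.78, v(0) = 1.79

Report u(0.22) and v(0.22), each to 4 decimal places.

1.1556, 1.4170

Euler on (u,v): u_{n+1} = u_n + h·u', v_{n+1} = v_n + h·v'.
0.000000: (0.780000, 1.790000); f=(1.790000, -1.505400) → (0.976900, 1.624406)
0.110000: (0.976900, 1.624406); f=(1.624406, -1.885417) → (1.155585, 1.417010)
(u(0.22), v(0.22)) ≈ (1.1556, 1.4170)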